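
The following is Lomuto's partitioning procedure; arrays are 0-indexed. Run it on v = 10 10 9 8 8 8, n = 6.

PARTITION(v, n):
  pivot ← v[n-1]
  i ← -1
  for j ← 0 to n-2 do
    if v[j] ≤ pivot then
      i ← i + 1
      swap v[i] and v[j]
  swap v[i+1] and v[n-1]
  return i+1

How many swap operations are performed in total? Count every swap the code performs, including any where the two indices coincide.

pivot = v[5] = 8; i = -1
j=0: v[0]=10 > 8 → no swap
j=1: v[1]=10 > 8 → no swap
j=2: v[2]=9 > 8 → no swap
j=3: v[3]=8 ≤ 8 → i=0, swap v[0],v[3] → 8 10 9 10 8 8
j=4: v[4]=8 ≤ 8 → i=1, swap v[1],v[4] → 8 8 9 10 10 8
final swap v[2],v[5] → 8 8 8 10 10 9; return 2

3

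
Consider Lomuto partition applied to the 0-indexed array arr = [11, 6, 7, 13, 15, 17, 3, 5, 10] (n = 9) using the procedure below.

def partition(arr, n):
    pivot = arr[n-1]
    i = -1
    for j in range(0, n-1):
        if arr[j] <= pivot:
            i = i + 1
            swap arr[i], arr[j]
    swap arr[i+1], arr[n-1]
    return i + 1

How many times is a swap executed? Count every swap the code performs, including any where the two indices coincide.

5

pivot=10, i=-1
j=0: 11>10, skip
j=1: 6≤10, i=0, swap(0,1) ⇒ [6, 11, 7, 13, 15, 17, 3, 5, 10]
j=2: 7≤10, i=1, swap(1,2) ⇒ [6, 7, 11, 13, 15, 17, 3, 5, 10]
j=3: 13>10, skip
j=4: 15>10, skip
j=5: 17>10, skip
j=6: 3≤10, i=2, swap(2,6) ⇒ [6, 7, 3, 13, 15, 17, 11, 5, 10]
j=7: 5≤10, i=3, swap(3,7) ⇒ [6, 7, 3, 5, 15, 17, 11, 13, 10]
swap(4,8) ⇒ [6, 7, 3, 5, 10, 17, 11, 13, 15]; return 4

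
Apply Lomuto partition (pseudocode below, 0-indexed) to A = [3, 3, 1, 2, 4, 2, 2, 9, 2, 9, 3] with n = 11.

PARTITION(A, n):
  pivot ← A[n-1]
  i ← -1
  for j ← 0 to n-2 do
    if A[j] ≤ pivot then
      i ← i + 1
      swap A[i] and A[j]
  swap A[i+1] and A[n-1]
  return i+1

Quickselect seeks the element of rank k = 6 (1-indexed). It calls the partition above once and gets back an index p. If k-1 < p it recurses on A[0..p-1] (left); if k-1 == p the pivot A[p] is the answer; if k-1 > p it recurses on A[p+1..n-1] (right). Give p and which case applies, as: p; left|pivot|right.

7; left

pivot = A[10] = 3; i = -1
j=0: A[0]=3 ≤ 3 → i=0, swap A[0],A[0] (no change) → [3, 3, 1, 2, 4, 2, 2, 9, 2, 9, 3]
j=1: A[1]=3 ≤ 3 → i=1, swap A[1],A[1] (no change) → [3, 3, 1, 2, 4, 2, 2, 9, 2, 9, 3]
j=2: A[2]=1 ≤ 3 → i=2, swap A[2],A[2] (no change) → [3, 3, 1, 2, 4, 2, 2, 9, 2, 9, 3]
j=3: A[3]=2 ≤ 3 → i=3, swap A[3],A[3] (no change) → [3, 3, 1, 2, 4, 2, 2, 9, 2, 9, 3]
j=4: A[4]=4 > 3 → no swap
j=5: A[5]=2 ≤ 3 → i=4, swap A[4],A[5] → [3, 3, 1, 2, 2, 4, 2, 9, 2, 9, 3]
j=6: A[6]=2 ≤ 3 → i=5, swap A[5],A[6] → [3, 3, 1, 2, 2, 2, 4, 9, 2, 9, 3]
j=7: A[7]=9 > 3 → no swap
j=8: A[8]=2 ≤ 3 → i=6, swap A[6],A[8] → [3, 3, 1, 2, 2, 2, 2, 9, 4, 9, 3]
j=9: A[9]=9 > 3 → no swap
final swap A[7],A[10] → [3, 3, 1, 2, 2, 2, 2, 3, 4, 9, 9]; return 7
p = 7; k-1 = 5 < 7 ⇒ left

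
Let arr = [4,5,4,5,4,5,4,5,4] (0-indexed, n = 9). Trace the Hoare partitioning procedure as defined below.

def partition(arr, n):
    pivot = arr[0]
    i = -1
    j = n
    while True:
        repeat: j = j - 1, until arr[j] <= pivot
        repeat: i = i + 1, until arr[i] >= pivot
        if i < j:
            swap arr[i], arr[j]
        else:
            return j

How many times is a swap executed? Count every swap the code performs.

pivot = arr[0] = 4; i = -1, j = 9
j→8 (arr[8]=4≤4), i→0 (arr[0]=4≥4); i<j, swap → [4,5,4,5,4,5,4,5,4]
j→6 (arr[6]=4≤4), i→1 (arr[1]=5≥4); i<j, swap → [4,4,4,5,4,5,5,5,4]
j→4 (arr[4]=4≤4), i→2 (arr[2]=4≥4); i<j, swap → [4,4,4,5,4,5,5,5,4]
j→2, i→3; i≥j, return j=2. arr = [4,4,4,5,4,5,5,5,4]

3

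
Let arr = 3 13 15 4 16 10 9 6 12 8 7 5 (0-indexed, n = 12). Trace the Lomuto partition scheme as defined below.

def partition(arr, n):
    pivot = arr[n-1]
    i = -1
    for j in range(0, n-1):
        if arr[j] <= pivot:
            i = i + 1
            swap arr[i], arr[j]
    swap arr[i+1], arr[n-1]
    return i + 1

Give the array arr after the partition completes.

pivot=5, i=-1
j=0: 3≤5, i=0, swap(0,0) ⇒ 3 13 15 4 16 10 9 6 12 8 7 5
j=1: 13>5, skip
j=2: 15>5, skip
j=3: 4≤5, i=1, swap(1,3) ⇒ 3 4 15 13 16 10 9 6 12 8 7 5
j=4: 16>5, skip
j=5: 10>5, skip
j=6: 9>5, skip
j=7: 6>5, skip
j=8: 12>5, skip
j=9: 8>5, skip
j=10: 7>5, skip
swap(2,11) ⇒ 3 4 5 13 16 10 9 6 12 8 7 15; return 2

3 4 5 13 16 10 9 6 12 8 7 15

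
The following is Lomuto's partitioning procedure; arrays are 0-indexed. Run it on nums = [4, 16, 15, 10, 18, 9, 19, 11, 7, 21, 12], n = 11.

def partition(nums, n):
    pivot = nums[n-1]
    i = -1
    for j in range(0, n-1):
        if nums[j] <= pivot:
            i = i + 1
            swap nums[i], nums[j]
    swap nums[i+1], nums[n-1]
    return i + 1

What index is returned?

5

pivot=12, i=-1
j=0: 4≤12, i=0, swap(0,0) ⇒ [4, 16, 15, 10, 18, 9, 19, 11, 7, 21, 12]
j=1: 16>12, skip
j=2: 15>12, skip
j=3: 10≤12, i=1, swap(1,3) ⇒ [4, 10, 15, 16, 18, 9, 19, 11, 7, 21, 12]
j=4: 18>12, skip
j=5: 9≤12, i=2, swap(2,5) ⇒ [4, 10, 9, 16, 18, 15, 19, 11, 7, 21, 12]
j=6: 19>12, skip
j=7: 11≤12, i=3, swap(3,7) ⇒ [4, 10, 9, 11, 18, 15, 19, 16, 7, 21, 12]
j=8: 7≤12, i=4, swap(4,8) ⇒ [4, 10, 9, 11, 7, 15, 19, 16, 18, 21, 12]
j=9: 21>12, skip
swap(5,10) ⇒ [4, 10, 9, 11, 7, 12, 19, 16, 18, 21, 15]; return 5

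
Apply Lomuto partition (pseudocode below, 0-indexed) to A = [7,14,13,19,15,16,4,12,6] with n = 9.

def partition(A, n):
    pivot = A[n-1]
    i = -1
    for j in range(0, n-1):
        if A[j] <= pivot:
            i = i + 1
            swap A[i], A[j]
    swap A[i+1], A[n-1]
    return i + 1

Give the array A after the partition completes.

pivot = A[8] = 6; i = -1
j=0: A[0]=7 > 6 → no swap
j=1: A[1]=14 > 6 → no swap
j=2: A[2]=13 > 6 → no swap
j=3: A[3]=19 > 6 → no swap
j=4: A[4]=15 > 6 → no swap
j=5: A[5]=16 > 6 → no swap
j=6: A[6]=4 ≤ 6 → i=0, swap A[0],A[6] → [4,14,13,19,15,16,7,12,6]
j=7: A[7]=12 > 6 → no swap
final swap A[1],A[8] → [4,6,13,19,15,16,7,12,14]; return 1

[4,6,13,19,15,16,7,12,14]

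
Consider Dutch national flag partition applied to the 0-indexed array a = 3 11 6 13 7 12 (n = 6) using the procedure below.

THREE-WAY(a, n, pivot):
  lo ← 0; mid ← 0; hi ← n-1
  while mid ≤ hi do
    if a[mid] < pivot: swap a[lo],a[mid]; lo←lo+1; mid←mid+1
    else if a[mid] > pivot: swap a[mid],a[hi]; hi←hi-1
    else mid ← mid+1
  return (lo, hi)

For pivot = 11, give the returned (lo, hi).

(3, 3)

lo=0 mid=0 hi=5
3<11: swap(0,0), lo=1 mid=1 ⇒ 3 11 6 13 7 12
11=11: mid=2
6<11: swap(1,2), lo=2 mid=3 ⇒ 3 6 11 13 7 12
13>11: swap(3,5), hi=4 ⇒ 3 6 11 12 7 13
12>11: swap(3,4), hi=3 ⇒ 3 6 11 7 12 13
7<11: swap(2,3), lo=3 mid=4 ⇒ 3 6 7 11 12 13
done. lo=3 hi=3; a=3 6 7 11 12 13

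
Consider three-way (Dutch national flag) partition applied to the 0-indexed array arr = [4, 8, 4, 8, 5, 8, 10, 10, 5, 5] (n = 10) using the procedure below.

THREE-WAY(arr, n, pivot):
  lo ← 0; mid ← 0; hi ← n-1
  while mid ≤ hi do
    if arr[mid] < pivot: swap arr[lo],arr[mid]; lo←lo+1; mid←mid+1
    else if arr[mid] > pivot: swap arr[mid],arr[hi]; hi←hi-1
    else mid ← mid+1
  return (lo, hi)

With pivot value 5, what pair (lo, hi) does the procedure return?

pivot = 5; lo=0, mid=0, hi=9
arr[mid]=4<5: swap arr[0],arr[0]; lo=1,mid=1 → [4, 8, 4, 8, 5, 8, 10, 10, 5, 5]
arr[mid]=8>5: swap arr[1],arr[9]; hi=8 → [4, 5, 4, 8, 5, 8, 10, 10, 5, 8]
arr[mid]=5=5: mid=2
arr[mid]=4<5: swap arr[1],arr[2]; lo=2,mid=3 → [4, 4, 5, 8, 5, 8, 10, 10, 5, 8]
arr[mid]=8>5: swap arr[3],arr[8]; hi=7 → [4, 4, 5, 5, 5, 8, 10, 10, 8, 8]
arr[mid]=5=5: mid=4
arr[mid]=5=5: mid=5
arr[mid]=8>5: swap arr[5],arr[7]; hi=6 → [4, 4, 5, 5, 5, 10, 10, 8, 8, 8]
arr[mid]=10>5: swap arr[5],arr[6]; hi=5 → [4, 4, 5, 5, 5, 10, 10, 8, 8, 8]
arr[mid]=10>5: swap arr[5],arr[5]; hi=4 → [4, 4, 5, 5, 5, 10, 10, 8, 8, 8]
end: lo=2, hi=4; arr = [4, 4, 5, 5, 5, 10, 10, 8, 8, 8]

(2, 4)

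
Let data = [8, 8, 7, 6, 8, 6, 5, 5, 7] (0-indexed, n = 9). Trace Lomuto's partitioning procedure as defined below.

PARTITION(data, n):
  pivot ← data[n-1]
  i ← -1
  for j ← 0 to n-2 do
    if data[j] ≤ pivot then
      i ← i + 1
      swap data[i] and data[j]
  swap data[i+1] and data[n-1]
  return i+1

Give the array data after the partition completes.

pivot = data[8] = 7; i = -1
j=0: data[0]=8 > 7 → no swap
j=1: data[1]=8 > 7 → no swap
j=2: data[2]=7 ≤ 7 → i=0, swap data[0],data[2] → [7, 8, 8, 6, 8, 6, 5, 5, 7]
j=3: data[3]=6 ≤ 7 → i=1, swap data[1],data[3] → [7, 6, 8, 8, 8, 6, 5, 5, 7]
j=4: data[4]=8 > 7 → no swap
j=5: data[5]=6 ≤ 7 → i=2, swap data[2],data[5] → [7, 6, 6, 8, 8, 8, 5, 5, 7]
j=6: data[6]=5 ≤ 7 → i=3, swap data[3],data[6] → [7, 6, 6, 5, 8, 8, 8, 5, 7]
j=7: data[7]=5 ≤ 7 → i=4, swap data[4],data[7] → [7, 6, 6, 5, 5, 8, 8, 8, 7]
final swap data[5],data[8] → [7, 6, 6, 5, 5, 7, 8, 8, 8]; return 5

[7, 6, 6, 5, 5, 7, 8, 8, 8]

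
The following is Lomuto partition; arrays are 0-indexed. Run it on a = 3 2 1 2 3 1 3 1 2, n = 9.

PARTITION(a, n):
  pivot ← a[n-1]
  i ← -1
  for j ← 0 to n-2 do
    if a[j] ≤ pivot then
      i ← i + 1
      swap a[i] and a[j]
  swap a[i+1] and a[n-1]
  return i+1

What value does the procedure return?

5

pivot = a[8] = 2; i = -1
j=0: a[0]=3 > 2 → no swap
j=1: a[1]=2 ≤ 2 → i=0, swap a[0],a[1] → 2 3 1 2 3 1 3 1 2
j=2: a[2]=1 ≤ 2 → i=1, swap a[1],a[2] → 2 1 3 2 3 1 3 1 2
j=3: a[3]=2 ≤ 2 → i=2, swap a[2],a[3] → 2 1 2 3 3 1 3 1 2
j=4: a[4]=3 > 2 → no swap
j=5: a[5]=1 ≤ 2 → i=3, swap a[3],a[5] → 2 1 2 1 3 3 3 1 2
j=6: a[6]=3 > 2 → no swap
j=7: a[7]=1 ≤ 2 → i=4, swap a[4],a[7] → 2 1 2 1 1 3 3 3 2
final swap a[5],a[8] → 2 1 2 1 1 2 3 3 3; return 5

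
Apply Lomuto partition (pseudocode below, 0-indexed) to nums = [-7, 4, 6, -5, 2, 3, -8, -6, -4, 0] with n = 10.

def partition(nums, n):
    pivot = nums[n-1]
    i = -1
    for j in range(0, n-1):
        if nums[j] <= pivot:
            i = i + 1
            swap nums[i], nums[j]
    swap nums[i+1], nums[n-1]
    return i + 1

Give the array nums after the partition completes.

[-7, -5, -8, -6, -4, 0, 6, 4, 2, 3]

pivot = nums[9] = 0; i = -1
j=0: nums[0]=-7 ≤ 0 → i=0, swap nums[0],nums[0] (no change) → [-7, 4, 6, -5, 2, 3, -8, -6, -4, 0]
j=1: nums[1]=4 > 0 → no swap
j=2: nums[2]=6 > 0 → no swap
j=3: nums[3]=-5 ≤ 0 → i=1, swap nums[1],nums[3] → [-7, -5, 6, 4, 2, 3, -8, -6, -4, 0]
j=4: nums[4]=2 > 0 → no swap
j=5: nums[5]=3 > 0 → no swap
j=6: nums[6]=-8 ≤ 0 → i=2, swap nums[2],nums[6] → [-7, -5, -8, 4, 2, 3, 6, -6, -4, 0]
j=7: nums[7]=-6 ≤ 0 → i=3, swap nums[3],nums[7] → [-7, -5, -8, -6, 2, 3, 6, 4, -4, 0]
j=8: nums[8]=-4 ≤ 0 → i=4, swap nums[4],nums[8] → [-7, -5, -8, -6, -4, 3, 6, 4, 2, 0]
final swap nums[5],nums[9] → [-7, -5, -8, -6, -4, 0, 6, 4, 2, 3]; return 5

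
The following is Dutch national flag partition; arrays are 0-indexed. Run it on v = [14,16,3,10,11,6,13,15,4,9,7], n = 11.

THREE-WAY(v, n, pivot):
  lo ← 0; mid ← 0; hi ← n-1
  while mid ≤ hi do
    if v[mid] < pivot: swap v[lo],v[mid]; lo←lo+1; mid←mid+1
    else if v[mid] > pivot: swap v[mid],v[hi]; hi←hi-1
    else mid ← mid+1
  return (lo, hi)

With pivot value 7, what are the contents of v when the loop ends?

lo=0 mid=0 hi=10
14>7: swap(0,10), hi=9 ⇒ [7,16,3,10,11,6,13,15,4,9,14]
7=7: mid=1
16>7: swap(1,9), hi=8 ⇒ [7,9,3,10,11,6,13,15,4,16,14]
9>7: swap(1,8), hi=7 ⇒ [7,4,3,10,11,6,13,15,9,16,14]
4<7: swap(0,1), lo=1 mid=2 ⇒ [4,7,3,10,11,6,13,15,9,16,14]
3<7: swap(1,2), lo=2 mid=3 ⇒ [4,3,7,10,11,6,13,15,9,16,14]
10>7: swap(3,7), hi=6 ⇒ [4,3,7,15,11,6,13,10,9,16,14]
15>7: swap(3,6), hi=5 ⇒ [4,3,7,13,11,6,15,10,9,16,14]
13>7: swap(3,5), hi=4 ⇒ [4,3,7,6,11,13,15,10,9,16,14]
6<7: swap(2,3), lo=3 mid=4 ⇒ [4,3,6,7,11,13,15,10,9,16,14]
11>7: swap(4,4), hi=3 ⇒ [4,3,6,7,11,13,15,10,9,16,14]
done. lo=3 hi=3; v=[4,3,6,7,11,13,15,10,9,16,14]

[4,3,6,7,11,13,15,10,9,16,14]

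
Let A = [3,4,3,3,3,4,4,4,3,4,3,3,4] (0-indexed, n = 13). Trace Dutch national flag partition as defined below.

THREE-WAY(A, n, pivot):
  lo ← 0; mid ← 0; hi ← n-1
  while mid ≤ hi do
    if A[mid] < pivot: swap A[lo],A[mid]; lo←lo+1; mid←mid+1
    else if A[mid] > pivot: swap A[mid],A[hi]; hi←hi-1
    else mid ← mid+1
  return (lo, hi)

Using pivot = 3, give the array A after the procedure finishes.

pivot = 3; lo=0, mid=0, hi=12
A[mid]=3=3: mid=1
A[mid]=4>3: swap A[1],A[12]; hi=11 → [3,4,3,3,3,4,4,4,3,4,3,3,4]
A[mid]=4>3: swap A[1],A[11]; hi=10 → [3,3,3,3,3,4,4,4,3,4,3,4,4]
A[mid]=3=3: mid=2
A[mid]=3=3: mid=3
A[mid]=3=3: mid=4
A[mid]=3=3: mid=5
A[mid]=4>3: swap A[5],A[10]; hi=9 → [3,3,3,3,3,3,4,4,3,4,4,4,4]
A[mid]=3=3: mid=6
A[mid]=4>3: swap A[6],A[9]; hi=8 → [3,3,3,3,3,3,4,4,3,4,4,4,4]
A[mid]=4>3: swap A[6],A[8]; hi=7 → [3,3,3,3,3,3,3,4,4,4,4,4,4]
A[mid]=3=3: mid=7
A[mid]=4>3: swap A[7],A[7]; hi=6 → [3,3,3,3,3,3,3,4,4,4,4,4,4]
end: lo=0, hi=6; A = [3,3,3,3,3,3,3,4,4,4,4,4,4]

[3,3,3,3,3,3,3,4,4,4,4,4,4]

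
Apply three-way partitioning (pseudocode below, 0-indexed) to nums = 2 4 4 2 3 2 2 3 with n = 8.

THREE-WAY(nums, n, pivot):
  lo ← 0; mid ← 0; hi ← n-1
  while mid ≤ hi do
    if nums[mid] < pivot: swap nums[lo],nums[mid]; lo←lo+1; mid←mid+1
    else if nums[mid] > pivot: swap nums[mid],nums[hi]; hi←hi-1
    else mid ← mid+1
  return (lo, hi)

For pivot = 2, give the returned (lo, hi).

(0, 3)

lo=0 mid=0 hi=7
2=2: mid=1
4>2: swap(1,7), hi=6 ⇒ 2 3 4 2 3 2 2 4
3>2: swap(1,6), hi=5 ⇒ 2 2 4 2 3 2 3 4
2=2: mid=2
4>2: swap(2,5), hi=4 ⇒ 2 2 2 2 3 4 3 4
2=2: mid=3
2=2: mid=4
3>2: swap(4,4), hi=3 ⇒ 2 2 2 2 3 4 3 4
done. lo=0 hi=3; nums=2 2 2 2 3 4 3 4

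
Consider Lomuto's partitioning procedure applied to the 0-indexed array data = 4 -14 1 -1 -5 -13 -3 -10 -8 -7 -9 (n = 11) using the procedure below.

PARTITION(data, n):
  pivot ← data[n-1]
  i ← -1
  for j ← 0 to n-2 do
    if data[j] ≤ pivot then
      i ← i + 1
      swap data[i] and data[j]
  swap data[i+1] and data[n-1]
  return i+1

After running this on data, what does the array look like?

-14 -13 -10 -9 -5 4 -3 1 -8 -7 -1

pivot=-9, i=-1
j=0: 4>-9, skip
j=1: -14≤-9, i=0, swap(0,1) ⇒ -14 4 1 -1 -5 -13 -3 -10 -8 -7 -9
j=2: 1>-9, skip
j=3: -1>-9, skip
j=4: -5>-9, skip
j=5: -13≤-9, i=1, swap(1,5) ⇒ -14 -13 1 -1 -5 4 -3 -10 -8 -7 -9
j=6: -3>-9, skip
j=7: -10≤-9, i=2, swap(2,7) ⇒ -14 -13 -10 -1 -5 4 -3 1 -8 -7 -9
j=8: -8>-9, skip
j=9: -7>-9, skip
swap(3,10) ⇒ -14 -13 -10 -9 -5 4 -3 1 -8 -7 -1; return 3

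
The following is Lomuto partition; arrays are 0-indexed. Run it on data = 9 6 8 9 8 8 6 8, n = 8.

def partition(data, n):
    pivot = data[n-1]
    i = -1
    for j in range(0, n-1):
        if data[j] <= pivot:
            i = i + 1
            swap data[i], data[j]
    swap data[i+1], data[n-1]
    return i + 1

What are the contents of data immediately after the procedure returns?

6 8 8 8 6 8 9 9

pivot=8, i=-1
j=0: 9>8, skip
j=1: 6≤8, i=0, swap(0,1) ⇒ 6 9 8 9 8 8 6 8
j=2: 8≤8, i=1, swap(1,2) ⇒ 6 8 9 9 8 8 6 8
j=3: 9>8, skip
j=4: 8≤8, i=2, swap(2,4) ⇒ 6 8 8 9 9 8 6 8
j=5: 8≤8, i=3, swap(3,5) ⇒ 6 8 8 8 9 9 6 8
j=6: 6≤8, i=4, swap(4,6) ⇒ 6 8 8 8 6 9 9 8
swap(5,7) ⇒ 6 8 8 8 6 8 9 9; return 5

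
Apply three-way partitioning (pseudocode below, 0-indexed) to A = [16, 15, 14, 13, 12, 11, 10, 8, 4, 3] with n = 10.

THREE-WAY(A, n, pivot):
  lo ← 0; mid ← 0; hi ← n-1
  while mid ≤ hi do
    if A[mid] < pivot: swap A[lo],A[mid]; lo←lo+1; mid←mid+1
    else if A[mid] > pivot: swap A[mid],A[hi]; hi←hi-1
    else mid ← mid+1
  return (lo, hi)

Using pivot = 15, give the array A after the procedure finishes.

[3, 14, 13, 12, 11, 10, 8, 4, 15, 16]

pivot = 15; lo=0, mid=0, hi=9
A[mid]=16>15: swap A[0],A[9]; hi=8 → [3, 15, 14, 13, 12, 11, 10, 8, 4, 16]
A[mid]=3<15: swap A[0],A[0]; lo=1,mid=1 → [3, 15, 14, 13, 12, 11, 10, 8, 4, 16]
A[mid]=15=15: mid=2
A[mid]=14<15: swap A[1],A[2]; lo=2,mid=3 → [3, 14, 15, 13, 12, 11, 10, 8, 4, 16]
A[mid]=13<15: swap A[2],A[3]; lo=3,mid=4 → [3, 14, 13, 15, 12, 11, 10, 8, 4, 16]
A[mid]=12<15: swap A[3],A[4]; lo=4,mid=5 → [3, 14, 13, 12, 15, 11, 10, 8, 4, 16]
A[mid]=11<15: swap A[4],A[5]; lo=5,mid=6 → [3, 14, 13, 12, 11, 15, 10, 8, 4, 16]
A[mid]=10<15: swap A[5],A[6]; lo=6,mid=7 → [3, 14, 13, 12, 11, 10, 15, 8, 4, 16]
A[mid]=8<15: swap A[6],A[7]; lo=7,mid=8 → [3, 14, 13, 12, 11, 10, 8, 15, 4, 16]
A[mid]=4<15: swap A[7],A[8]; lo=8,mid=9 → [3, 14, 13, 12, 11, 10, 8, 4, 15, 16]
end: lo=8, hi=8; A = [3, 14, 13, 12, 11, 10, 8, 4, 15, 16]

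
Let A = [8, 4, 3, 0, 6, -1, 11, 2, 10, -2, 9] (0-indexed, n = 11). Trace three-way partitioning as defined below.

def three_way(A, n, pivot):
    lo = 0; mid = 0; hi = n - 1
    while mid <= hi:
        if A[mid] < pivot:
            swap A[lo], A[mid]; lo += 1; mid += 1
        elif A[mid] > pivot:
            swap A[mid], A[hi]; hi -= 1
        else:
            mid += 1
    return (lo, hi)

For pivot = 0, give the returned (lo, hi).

pivot = 0; lo=0, mid=0, hi=10
A[mid]=8>0: swap A[0],A[10]; hi=9 → [9, 4, 3, 0, 6, -1, 11, 2, 10, -2, 8]
A[mid]=9>0: swap A[0],A[9]; hi=8 → [-2, 4, 3, 0, 6, -1, 11, 2, 10, 9, 8]
A[mid]=-2<0: swap A[0],A[0]; lo=1,mid=1 → [-2, 4, 3, 0, 6, -1, 11, 2, 10, 9, 8]
A[mid]=4>0: swap A[1],A[8]; hi=7 → [-2, 10, 3, 0, 6, -1, 11, 2, 4, 9, 8]
A[mid]=10>0: swap A[1],A[7]; hi=6 → [-2, 2, 3, 0, 6, -1, 11, 10, 4, 9, 8]
A[mid]=2>0: swap A[1],A[6]; hi=5 → [-2, 11, 3, 0, 6, -1, 2, 10, 4, 9, 8]
A[mid]=11>0: swap A[1],A[5]; hi=4 → [-2, -1, 3, 0, 6, 11, 2, 10, 4, 9, 8]
A[mid]=-1<0: swap A[1],A[1]; lo=2,mid=2 → [-2, -1, 3, 0, 6, 11, 2, 10, 4, 9, 8]
A[mid]=3>0: swap A[2],A[4]; hi=3 → [-2, -1, 6, 0, 3, 11, 2, 10, 4, 9, 8]
A[mid]=6>0: swap A[2],A[3]; hi=2 → [-2, -1, 0, 6, 3, 11, 2, 10, 4, 9, 8]
A[mid]=0=0: mid=3
end: lo=2, hi=2; A = [-2, -1, 0, 6, 3, 11, 2, 10, 4, 9, 8]

(2, 2)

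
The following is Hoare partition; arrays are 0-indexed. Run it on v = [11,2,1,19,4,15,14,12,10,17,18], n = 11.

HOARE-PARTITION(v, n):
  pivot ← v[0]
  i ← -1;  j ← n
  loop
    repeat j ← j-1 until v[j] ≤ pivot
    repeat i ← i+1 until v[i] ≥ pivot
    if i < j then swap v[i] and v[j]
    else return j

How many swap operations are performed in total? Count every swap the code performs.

2

pivot = v[0] = 11; i = -1, j = 11
j→8 (v[8]=10≤11), i→0 (v[0]=11≥11); i<j, swap → [10,2,1,19,4,15,14,12,11,17,18]
j→4 (v[4]=4≤11), i→3 (v[3]=19≥11); i<j, swap → [10,2,1,4,19,15,14,12,11,17,18]
j→3, i→4; i≥j, return j=3. v = [10,2,1,4,19,15,14,12,11,17,18]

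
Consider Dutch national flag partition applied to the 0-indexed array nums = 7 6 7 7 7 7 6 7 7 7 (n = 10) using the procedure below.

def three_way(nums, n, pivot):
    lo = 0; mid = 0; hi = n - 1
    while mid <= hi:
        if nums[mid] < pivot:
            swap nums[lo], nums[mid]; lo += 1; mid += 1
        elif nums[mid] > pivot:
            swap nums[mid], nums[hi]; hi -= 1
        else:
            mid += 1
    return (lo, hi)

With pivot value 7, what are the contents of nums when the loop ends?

6 6 7 7 7 7 7 7 7 7

lo=0 mid=0 hi=9
7=7: mid=1
6<7: swap(0,1), lo=1 mid=2 ⇒ 6 7 7 7 7 7 6 7 7 7
7=7: mid=3
7=7: mid=4
7=7: mid=5
7=7: mid=6
6<7: swap(1,6), lo=2 mid=7 ⇒ 6 6 7 7 7 7 7 7 7 7
7=7: mid=8
7=7: mid=9
7=7: mid=10
done. lo=2 hi=9; nums=6 6 7 7 7 7 7 7 7 7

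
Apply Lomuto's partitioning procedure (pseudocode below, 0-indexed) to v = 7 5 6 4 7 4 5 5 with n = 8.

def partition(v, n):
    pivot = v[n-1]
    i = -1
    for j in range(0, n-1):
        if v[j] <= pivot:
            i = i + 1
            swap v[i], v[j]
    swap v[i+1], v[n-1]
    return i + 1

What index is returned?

pivot = v[7] = 5; i = -1
j=0: v[0]=7 > 5 → no swap
j=1: v[1]=5 ≤ 5 → i=0, swap v[0],v[1] → 5 7 6 4 7 4 5 5
j=2: v[2]=6 > 5 → no swap
j=3: v[3]=4 ≤ 5 → i=1, swap v[1],v[3] → 5 4 6 7 7 4 5 5
j=4: v[4]=7 > 5 → no swap
j=5: v[5]=4 ≤ 5 → i=2, swap v[2],v[5] → 5 4 4 7 7 6 5 5
j=6: v[6]=5 ≤ 5 → i=3, swap v[3],v[6] → 5 4 4 5 7 6 7 5
final swap v[4],v[7] → 5 4 4 5 5 6 7 7; return 4

4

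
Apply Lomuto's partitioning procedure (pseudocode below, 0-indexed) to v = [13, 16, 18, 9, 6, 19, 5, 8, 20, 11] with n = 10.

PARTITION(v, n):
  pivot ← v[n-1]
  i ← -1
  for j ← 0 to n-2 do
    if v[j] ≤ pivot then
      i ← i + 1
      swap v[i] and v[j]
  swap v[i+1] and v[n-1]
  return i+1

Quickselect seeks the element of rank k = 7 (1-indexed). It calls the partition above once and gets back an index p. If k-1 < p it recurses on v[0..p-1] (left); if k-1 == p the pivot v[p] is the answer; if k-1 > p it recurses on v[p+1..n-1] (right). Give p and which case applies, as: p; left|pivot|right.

pivot = v[9] = 11; i = -1
j=0: v[0]=13 > 11 → no swap
j=1: v[1]=16 > 11 → no swap
j=2: v[2]=18 > 11 → no swap
j=3: v[3]=9 ≤ 11 → i=0, swap v[0],v[3] → [9, 16, 18, 13, 6, 19, 5, 8, 20, 11]
j=4: v[4]=6 ≤ 11 → i=1, swap v[1],v[4] → [9, 6, 18, 13, 16, 19, 5, 8, 20, 11]
j=5: v[5]=19 > 11 → no swap
j=6: v[6]=5 ≤ 11 → i=2, swap v[2],v[6] → [9, 6, 5, 13, 16, 19, 18, 8, 20, 11]
j=7: v[7]=8 ≤ 11 → i=3, swap v[3],v[7] → [9, 6, 5, 8, 16, 19, 18, 13, 20, 11]
j=8: v[8]=20 > 11 → no swap
final swap v[4],v[9] → [9, 6, 5, 8, 11, 19, 18, 13, 20, 16]; return 4
p = 4; k-1 = 6 > 4 ⇒ right

4; right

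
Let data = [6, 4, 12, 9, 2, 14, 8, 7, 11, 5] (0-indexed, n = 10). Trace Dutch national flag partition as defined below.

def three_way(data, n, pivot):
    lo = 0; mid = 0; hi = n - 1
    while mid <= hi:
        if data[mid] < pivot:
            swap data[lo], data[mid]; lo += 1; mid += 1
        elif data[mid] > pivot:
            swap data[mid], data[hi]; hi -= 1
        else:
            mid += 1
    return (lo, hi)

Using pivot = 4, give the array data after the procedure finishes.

pivot = 4; lo=0, mid=0, hi=9
data[mid]=6>4: swap data[0],data[9]; hi=8 → [5, 4, 12, 9, 2, 14, 8, 7, 11, 6]
data[mid]=5>4: swap data[0],data[8]; hi=7 → [11, 4, 12, 9, 2, 14, 8, 7, 5, 6]
data[mid]=11>4: swap data[0],data[7]; hi=6 → [7, 4, 12, 9, 2, 14, 8, 11, 5, 6]
data[mid]=7>4: swap data[0],data[6]; hi=5 → [8, 4, 12, 9, 2, 14, 7, 11, 5, 6]
data[mid]=8>4: swap data[0],data[5]; hi=4 → [14, 4, 12, 9, 2, 8, 7, 11, 5, 6]
data[mid]=14>4: swap data[0],data[4]; hi=3 → [2, 4, 12, 9, 14, 8, 7, 11, 5, 6]
data[mid]=2<4: swap data[0],data[0]; lo=1,mid=1 → [2, 4, 12, 9, 14, 8, 7, 11, 5, 6]
data[mid]=4=4: mid=2
data[mid]=12>4: swap data[2],data[3]; hi=2 → [2, 4, 9, 12, 14, 8, 7, 11, 5, 6]
data[mid]=9>4: swap data[2],data[2]; hi=1 → [2, 4, 9, 12, 14, 8, 7, 11, 5, 6]
end: lo=1, hi=1; data = [2, 4, 9, 12, 14, 8, 7, 11, 5, 6]

[2, 4, 9, 12, 14, 8, 7, 11, 5, 6]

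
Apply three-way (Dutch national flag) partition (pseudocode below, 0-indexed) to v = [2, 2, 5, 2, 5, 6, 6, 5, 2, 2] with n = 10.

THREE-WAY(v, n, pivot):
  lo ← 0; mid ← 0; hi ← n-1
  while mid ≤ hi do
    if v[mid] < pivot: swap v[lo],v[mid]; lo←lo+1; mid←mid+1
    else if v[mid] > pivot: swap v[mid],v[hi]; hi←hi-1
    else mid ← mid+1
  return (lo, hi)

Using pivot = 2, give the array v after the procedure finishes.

pivot = 2; lo=0, mid=0, hi=9
v[mid]=2=2: mid=1
v[mid]=2=2: mid=2
v[mid]=5>2: swap v[2],v[9]; hi=8 → [2, 2, 2, 2, 5, 6, 6, 5, 2, 5]
v[mid]=2=2: mid=3
v[mid]=2=2: mid=4
v[mid]=5>2: swap v[4],v[8]; hi=7 → [2, 2, 2, 2, 2, 6, 6, 5, 5, 5]
v[mid]=2=2: mid=5
v[mid]=6>2: swap v[5],v[7]; hi=6 → [2, 2, 2, 2, 2, 5, 6, 6, 5, 5]
v[mid]=5>2: swap v[5],v[6]; hi=5 → [2, 2, 2, 2, 2, 6, 5, 6, 5, 5]
v[mid]=6>2: swap v[5],v[5]; hi=4 → [2, 2, 2, 2, 2, 6, 5, 6, 5, 5]
end: lo=0, hi=4; v = [2, 2, 2, 2, 2, 6, 5, 6, 5, 5]

[2, 2, 2, 2, 2, 6, 5, 6, 5, 5]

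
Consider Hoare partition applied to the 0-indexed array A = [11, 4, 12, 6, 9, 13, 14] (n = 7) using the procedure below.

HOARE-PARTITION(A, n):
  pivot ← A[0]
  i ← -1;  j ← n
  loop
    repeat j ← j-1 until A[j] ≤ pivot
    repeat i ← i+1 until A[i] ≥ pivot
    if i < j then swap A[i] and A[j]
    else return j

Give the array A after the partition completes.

[9, 4, 6, 12, 11, 13, 14]

pivot = A[0] = 11; i = -1, j = 7
j→4 (A[4]=9≤11), i→0 (A[0]=11≥11); i<j, swap → [9, 4, 12, 6, 11, 13, 14]
j→3 (A[3]=6≤11), i→2 (A[2]=12≥11); i<j, swap → [9, 4, 6, 12, 11, 13, 14]
j→2, i→3; i≥j, return j=2. A = [9, 4, 6, 12, 11, 13, 14]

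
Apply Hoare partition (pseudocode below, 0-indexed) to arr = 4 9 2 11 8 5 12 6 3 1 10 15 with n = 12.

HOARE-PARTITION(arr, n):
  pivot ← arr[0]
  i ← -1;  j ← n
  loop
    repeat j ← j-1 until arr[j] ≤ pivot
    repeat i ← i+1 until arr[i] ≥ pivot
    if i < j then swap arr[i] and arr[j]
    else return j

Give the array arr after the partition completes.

pivot = arr[0] = 4; i = -1, j = 12
j→9 (arr[9]=1≤4), i→0 (arr[0]=4≥4); i<j, swap → 1 9 2 11 8 5 12 6 3 4 10 15
j→8 (arr[8]=3≤4), i→1 (arr[1]=9≥4); i<j, swap → 1 3 2 11 8 5 12 6 9 4 10 15
j→2, i→3; i≥j, return j=2. arr = 1 3 2 11 8 5 12 6 9 4 10 15

1 3 2 11 8 5 12 6 9 4 10 15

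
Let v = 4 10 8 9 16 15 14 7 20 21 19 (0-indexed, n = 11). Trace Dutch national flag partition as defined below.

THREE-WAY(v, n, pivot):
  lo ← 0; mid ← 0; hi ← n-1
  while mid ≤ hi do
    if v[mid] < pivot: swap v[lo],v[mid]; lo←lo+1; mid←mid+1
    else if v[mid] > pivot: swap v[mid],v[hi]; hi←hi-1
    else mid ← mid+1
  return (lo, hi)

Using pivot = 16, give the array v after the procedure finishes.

pivot = 16; lo=0, mid=0, hi=10
v[mid]=4<16: swap v[0],v[0]; lo=1,mid=1 → 4 10 8 9 16 15 14 7 20 21 19
v[mid]=10<16: swap v[1],v[1]; lo=2,mid=2 → 4 10 8 9 16 15 14 7 20 21 19
v[mid]=8<16: swap v[2],v[2]; lo=3,mid=3 → 4 10 8 9 16 15 14 7 20 21 19
v[mid]=9<16: swap v[3],v[3]; lo=4,mid=4 → 4 10 8 9 16 15 14 7 20 21 19
v[mid]=16=16: mid=5
v[mid]=15<16: swap v[4],v[5]; lo=5,mid=6 → 4 10 8 9 15 16 14 7 20 21 19
v[mid]=14<16: swap v[5],v[6]; lo=6,mid=7 → 4 10 8 9 15 14 16 7 20 21 19
v[mid]=7<16: swap v[6],v[7]; lo=7,mid=8 → 4 10 8 9 15 14 7 16 20 21 19
v[mid]=20>16: swap v[8],v[10]; hi=9 → 4 10 8 9 15 14 7 16 19 21 20
v[mid]=19>16: swap v[8],v[9]; hi=8 → 4 10 8 9 15 14 7 16 21 19 20
v[mid]=21>16: swap v[8],v[8]; hi=7 → 4 10 8 9 15 14 7 16 21 19 20
end: lo=7, hi=7; v = 4 10 8 9 15 14 7 16 21 19 20

4 10 8 9 15 14 7 16 21 19 20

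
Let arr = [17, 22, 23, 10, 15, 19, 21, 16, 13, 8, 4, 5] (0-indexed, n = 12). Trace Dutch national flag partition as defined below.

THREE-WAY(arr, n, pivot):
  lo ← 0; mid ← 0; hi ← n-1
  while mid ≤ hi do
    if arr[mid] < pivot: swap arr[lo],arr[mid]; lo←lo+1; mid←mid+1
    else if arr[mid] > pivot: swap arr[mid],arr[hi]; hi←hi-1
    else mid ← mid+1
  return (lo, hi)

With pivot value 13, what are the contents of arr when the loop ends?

[5, 4, 8, 10, 13, 21, 16, 19, 15, 23, 22, 17]

lo=0 mid=0 hi=11
17>13: swap(0,11), hi=10 ⇒ [5, 22, 23, 10, 15, 19, 21, 16, 13, 8, 4, 17]
5<13: swap(0,0), lo=1 mid=1 ⇒ [5, 22, 23, 10, 15, 19, 21, 16, 13, 8, 4, 17]
22>13: swap(1,10), hi=9 ⇒ [5, 4, 23, 10, 15, 19, 21, 16, 13, 8, 22, 17]
4<13: swap(1,1), lo=2 mid=2 ⇒ [5, 4, 23, 10, 15, 19, 21, 16, 13, 8, 22, 17]
23>13: swap(2,9), hi=8 ⇒ [5, 4, 8, 10, 15, 19, 21, 16, 13, 23, 22, 17]
8<13: swap(2,2), lo=3 mid=3 ⇒ [5, 4, 8, 10, 15, 19, 21, 16, 13, 23, 22, 17]
10<13: swap(3,3), lo=4 mid=4 ⇒ [5, 4, 8, 10, 15, 19, 21, 16, 13, 23, 22, 17]
15>13: swap(4,8), hi=7 ⇒ [5, 4, 8, 10, 13, 19, 21, 16, 15, 23, 22, 17]
13=13: mid=5
19>13: swap(5,7), hi=6 ⇒ [5, 4, 8, 10, 13, 16, 21, 19, 15, 23, 22, 17]
16>13: swap(5,6), hi=5 ⇒ [5, 4, 8, 10, 13, 21, 16, 19, 15, 23, 22, 17]
21>13: swap(5,5), hi=4 ⇒ [5, 4, 8, 10, 13, 21, 16, 19, 15, 23, 22, 17]
done. lo=4 hi=4; arr=[5, 4, 8, 10, 13, 21, 16, 19, 15, 23, 22, 17]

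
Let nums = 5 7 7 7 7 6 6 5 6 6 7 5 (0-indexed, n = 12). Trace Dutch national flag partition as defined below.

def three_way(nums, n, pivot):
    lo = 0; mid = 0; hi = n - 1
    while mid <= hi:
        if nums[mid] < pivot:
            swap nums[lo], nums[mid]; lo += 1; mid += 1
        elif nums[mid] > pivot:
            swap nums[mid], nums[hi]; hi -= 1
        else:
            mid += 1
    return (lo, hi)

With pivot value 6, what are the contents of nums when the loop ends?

5 5 5 6 6 6 6 7 7 7 7 7

pivot = 6; lo=0, mid=0, hi=11
nums[mid]=5<6: swap nums[0],nums[0]; lo=1,mid=1 → 5 7 7 7 7 6 6 5 6 6 7 5
nums[mid]=7>6: swap nums[1],nums[11]; hi=10 → 5 5 7 7 7 6 6 5 6 6 7 7
nums[mid]=5<6: swap nums[1],nums[1]; lo=2,mid=2 → 5 5 7 7 7 6 6 5 6 6 7 7
nums[mid]=7>6: swap nums[2],nums[10]; hi=9 → 5 5 7 7 7 6 6 5 6 6 7 7
nums[mid]=7>6: swap nums[2],nums[9]; hi=8 → 5 5 6 7 7 6 6 5 6 7 7 7
nums[mid]=6=6: mid=3
nums[mid]=7>6: swap nums[3],nums[8]; hi=7 → 5 5 6 6 7 6 6 5 7 7 7 7
nums[mid]=6=6: mid=4
nums[mid]=7>6: swap nums[4],nums[7]; hi=6 → 5 5 6 6 5 6 6 7 7 7 7 7
nums[mid]=5<6: swap nums[2],nums[4]; lo=3,mid=5 → 5 5 5 6 6 6 6 7 7 7 7 7
nums[mid]=6=6: mid=6
nums[mid]=6=6: mid=7
end: lo=3, hi=6; nums = 5 5 5 6 6 6 6 7 7 7 7 7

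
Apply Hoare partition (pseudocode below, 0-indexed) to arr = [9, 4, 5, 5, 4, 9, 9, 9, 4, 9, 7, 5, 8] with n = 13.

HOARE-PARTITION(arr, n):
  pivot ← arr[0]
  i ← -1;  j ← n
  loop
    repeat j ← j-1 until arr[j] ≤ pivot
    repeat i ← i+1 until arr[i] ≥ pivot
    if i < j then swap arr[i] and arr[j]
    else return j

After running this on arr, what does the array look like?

pivot = arr[0] = 9; i = -1, j = 13
j→12 (arr[12]=8≤9), i→0 (arr[0]=9≥9); i<j, swap → [8, 4, 5, 5, 4, 9, 9, 9, 4, 9, 7, 5, 9]
j→11 (arr[11]=5≤9), i→5 (arr[5]=9≥9); i<j, swap → [8, 4, 5, 5, 4, 5, 9, 9, 4, 9, 7, 9, 9]
j→10 (arr[10]=7≤9), i→6 (arr[6]=9≥9); i<j, swap → [8, 4, 5, 5, 4, 5, 7, 9, 4, 9, 9, 9, 9]
j→9 (arr[9]=9≤9), i→7 (arr[7]=9≥9); i<j, swap → [8, 4, 5, 5, 4, 5, 7, 9, 4, 9, 9, 9, 9]
j→8, i→9; i≥j, return j=8. arr = [8, 4, 5, 5, 4, 5, 7, 9, 4, 9, 9, 9, 9]

[8, 4, 5, 5, 4, 5, 7, 9, 4, 9, 9, 9, 9]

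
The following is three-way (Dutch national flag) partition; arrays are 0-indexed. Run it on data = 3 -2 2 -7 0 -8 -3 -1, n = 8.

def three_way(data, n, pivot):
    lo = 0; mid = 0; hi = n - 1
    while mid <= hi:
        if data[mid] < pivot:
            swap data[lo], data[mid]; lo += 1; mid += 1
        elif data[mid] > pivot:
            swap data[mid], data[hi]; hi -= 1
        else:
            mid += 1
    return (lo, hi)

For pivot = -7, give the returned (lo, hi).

pivot = -7; lo=0, mid=0, hi=7
data[mid]=3>-7: swap data[0],data[7]; hi=6 → -1 -2 2 -7 0 -8 -3 3
data[mid]=-1>-7: swap data[0],data[6]; hi=5 → -3 -2 2 -7 0 -8 -1 3
data[mid]=-3>-7: swap data[0],data[5]; hi=4 → -8 -2 2 -7 0 -3 -1 3
data[mid]=-8<-7: swap data[0],data[0]; lo=1,mid=1 → -8 -2 2 -7 0 -3 -1 3
data[mid]=-2>-7: swap data[1],data[4]; hi=3 → -8 0 2 -7 -2 -3 -1 3
data[mid]=0>-7: swap data[1],data[3]; hi=2 → -8 -7 2 0 -2 -3 -1 3
data[mid]=-7=-7: mid=2
data[mid]=2>-7: swap data[2],data[2]; hi=1 → -8 -7 2 0 -2 -3 -1 3
end: lo=1, hi=1; data = -8 -7 2 0 -2 -3 -1 3

(1, 1)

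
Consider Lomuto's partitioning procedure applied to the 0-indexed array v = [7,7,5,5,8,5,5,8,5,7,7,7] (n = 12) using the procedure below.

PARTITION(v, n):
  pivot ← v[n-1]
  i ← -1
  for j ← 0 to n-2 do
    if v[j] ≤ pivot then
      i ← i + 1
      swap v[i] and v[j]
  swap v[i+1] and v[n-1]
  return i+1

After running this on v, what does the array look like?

pivot=7, i=-1
j=0: 7≤7, i=0, swap(0,0) ⇒ [7,7,5,5,8,5,5,8,5,7,7,7]
j=1: 7≤7, i=1, swap(1,1) ⇒ [7,7,5,5,8,5,5,8,5,7,7,7]
j=2: 5≤7, i=2, swap(2,2) ⇒ [7,7,5,5,8,5,5,8,5,7,7,7]
j=3: 5≤7, i=3, swap(3,3) ⇒ [7,7,5,5,8,5,5,8,5,7,7,7]
j=4: 8>7, skip
j=5: 5≤7, i=4, swap(4,5) ⇒ [7,7,5,5,5,8,5,8,5,7,7,7]
j=6: 5≤7, i=5, swap(5,6) ⇒ [7,7,5,5,5,5,8,8,5,7,7,7]
j=7: 8>7, skip
j=8: 5≤7, i=6, swap(6,8) ⇒ [7,7,5,5,5,5,5,8,8,7,7,7]
j=9: 7≤7, i=7, swap(7,9) ⇒ [7,7,5,5,5,5,5,7,8,8,7,7]
j=10: 7≤7, i=8, swap(8,10) ⇒ [7,7,5,5,5,5,5,7,7,8,8,7]
swap(9,11) ⇒ [7,7,5,5,5,5,5,7,7,7,8,8]; return 9

[7,7,5,5,5,5,5,7,7,7,8,8]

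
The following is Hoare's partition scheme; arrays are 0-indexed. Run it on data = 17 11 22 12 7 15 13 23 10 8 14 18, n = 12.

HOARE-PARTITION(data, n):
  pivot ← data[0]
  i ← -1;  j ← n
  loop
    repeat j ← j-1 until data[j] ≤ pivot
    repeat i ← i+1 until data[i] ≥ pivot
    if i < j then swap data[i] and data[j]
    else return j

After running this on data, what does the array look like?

pivot=17
j stops at 10 (14), i stops at 0 (17); swap ⇒ 14 11 22 12 7 15 13 23 10 8 17 18
j stops at 9 (8), i stops at 2 (22); swap ⇒ 14 11 8 12 7 15 13 23 10 22 17 18
j stops at 8 (10), i stops at 7 (23); swap ⇒ 14 11 8 12 7 15 13 10 23 22 17 18
j stops at 7, i stops at 8; i≥j ⇒ return 7. data=14 11 8 12 7 15 13 10 23 22 17 18

14 11 8 12 7 15 13 10 23 22 17 18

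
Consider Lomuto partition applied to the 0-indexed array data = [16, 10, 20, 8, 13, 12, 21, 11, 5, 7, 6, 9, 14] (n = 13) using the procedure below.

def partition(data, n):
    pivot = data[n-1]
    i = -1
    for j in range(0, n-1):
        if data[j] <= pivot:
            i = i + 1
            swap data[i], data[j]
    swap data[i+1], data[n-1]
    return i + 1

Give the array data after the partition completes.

[10, 8, 13, 12, 11, 5, 7, 6, 9, 14, 20, 16, 21]

pivot = data[12] = 14; i = -1
j=0: data[0]=16 > 14 → no swap
j=1: data[1]=10 ≤ 14 → i=0, swap data[0],data[1] → [10, 16, 20, 8, 13, 12, 21, 11, 5, 7, 6, 9, 14]
j=2: data[2]=20 > 14 → no swap
j=3: data[3]=8 ≤ 14 → i=1, swap data[1],data[3] → [10, 8, 20, 16, 13, 12, 21, 11, 5, 7, 6, 9, 14]
j=4: data[4]=13 ≤ 14 → i=2, swap data[2],data[4] → [10, 8, 13, 16, 20, 12, 21, 11, 5, 7, 6, 9, 14]
j=5: data[5]=12 ≤ 14 → i=3, swap data[3],data[5] → [10, 8, 13, 12, 20, 16, 21, 11, 5, 7, 6, 9, 14]
j=6: data[6]=21 > 14 → no swap
j=7: data[7]=11 ≤ 14 → i=4, swap data[4],data[7] → [10, 8, 13, 12, 11, 16, 21, 20, 5, 7, 6, 9, 14]
j=8: data[8]=5 ≤ 14 → i=5, swap data[5],data[8] → [10, 8, 13, 12, 11, 5, 21, 20, 16, 7, 6, 9, 14]
j=9: data[9]=7 ≤ 14 → i=6, swap data[6],data[9] → [10, 8, 13, 12, 11, 5, 7, 20, 16, 21, 6, 9, 14]
j=10: data[10]=6 ≤ 14 → i=7, swap data[7],data[10] → [10, 8, 13, 12, 11, 5, 7, 6, 16, 21, 20, 9, 14]
j=11: data[11]=9 ≤ 14 → i=8, swap data[8],data[11] → [10, 8, 13, 12, 11, 5, 7, 6, 9, 21, 20, 16, 14]
final swap data[9],data[12] → [10, 8, 13, 12, 11, 5, 7, 6, 9, 14, 20, 16, 21]; return 9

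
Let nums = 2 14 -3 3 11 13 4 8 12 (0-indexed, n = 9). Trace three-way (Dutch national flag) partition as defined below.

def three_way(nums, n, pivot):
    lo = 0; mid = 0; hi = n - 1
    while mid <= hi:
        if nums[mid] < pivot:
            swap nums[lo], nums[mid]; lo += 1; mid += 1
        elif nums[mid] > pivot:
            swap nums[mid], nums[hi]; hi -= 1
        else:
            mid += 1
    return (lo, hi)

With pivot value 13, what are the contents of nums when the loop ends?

pivot = 13; lo=0, mid=0, hi=8
nums[mid]=2<13: swap nums[0],nums[0]; lo=1,mid=1 → 2 14 -3 3 11 13 4 8 12
nums[mid]=14>13: swap nums[1],nums[8]; hi=7 → 2 12 -3 3 11 13 4 8 14
nums[mid]=12<13: swap nums[1],nums[1]; lo=2,mid=2 → 2 12 -3 3 11 13 4 8 14
nums[mid]=-3<13: swap nums[2],nums[2]; lo=3,mid=3 → 2 12 -3 3 11 13 4 8 14
nums[mid]=3<13: swap nums[3],nums[3]; lo=4,mid=4 → 2 12 -3 3 11 13 4 8 14
nums[mid]=11<13: swap nums[4],nums[4]; lo=5,mid=5 → 2 12 -3 3 11 13 4 8 14
nums[mid]=13=13: mid=6
nums[mid]=4<13: swap nums[5],nums[6]; lo=6,mid=7 → 2 12 -3 3 11 4 13 8 14
nums[mid]=8<13: swap nums[6],nums[7]; lo=7,mid=8 → 2 12 -3 3 11 4 8 13 14
end: lo=7, hi=7; nums = 2 12 -3 3 11 4 8 13 14

2 12 -3 3 11 4 8 13 14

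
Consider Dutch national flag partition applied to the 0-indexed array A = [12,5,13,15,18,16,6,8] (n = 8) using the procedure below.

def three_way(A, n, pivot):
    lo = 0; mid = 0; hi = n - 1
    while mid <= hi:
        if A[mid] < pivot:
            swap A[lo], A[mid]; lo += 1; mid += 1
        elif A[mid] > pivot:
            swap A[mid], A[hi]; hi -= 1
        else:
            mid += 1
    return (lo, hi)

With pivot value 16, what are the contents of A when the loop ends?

lo=0 mid=0 hi=7
12<16: swap(0,0), lo=1 mid=1 ⇒ [12,5,13,15,18,16,6,8]
5<16: swap(1,1), lo=2 mid=2 ⇒ [12,5,13,15,18,16,6,8]
13<16: swap(2,2), lo=3 mid=3 ⇒ [12,5,13,15,18,16,6,8]
15<16: swap(3,3), lo=4 mid=4 ⇒ [12,5,13,15,18,16,6,8]
18>16: swap(4,7), hi=6 ⇒ [12,5,13,15,8,16,6,18]
8<16: swap(4,4), lo=5 mid=5 ⇒ [12,5,13,15,8,16,6,18]
16=16: mid=6
6<16: swap(5,6), lo=6 mid=7 ⇒ [12,5,13,15,8,6,16,18]
done. lo=6 hi=6; A=[12,5,13,15,8,6,16,18]

[12,5,13,15,8,6,16,18]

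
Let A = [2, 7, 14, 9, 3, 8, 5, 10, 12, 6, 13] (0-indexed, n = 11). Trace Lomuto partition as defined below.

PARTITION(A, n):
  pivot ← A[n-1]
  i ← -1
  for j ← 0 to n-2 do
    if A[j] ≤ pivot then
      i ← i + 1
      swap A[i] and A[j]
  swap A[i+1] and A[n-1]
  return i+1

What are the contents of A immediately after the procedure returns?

[2, 7, 9, 3, 8, 5, 10, 12, 6, 13, 14]

pivot = A[10] = 13; i = -1
j=0: A[0]=2 ≤ 13 → i=0, swap A[0],A[0] (no change) → [2, 7, 14, 9, 3, 8, 5, 10, 12, 6, 13]
j=1: A[1]=7 ≤ 13 → i=1, swap A[1],A[1] (no change) → [2, 7, 14, 9, 3, 8, 5, 10, 12, 6, 13]
j=2: A[2]=14 > 13 → no swap
j=3: A[3]=9 ≤ 13 → i=2, swap A[2],A[3] → [2, 7, 9, 14, 3, 8, 5, 10, 12, 6, 13]
j=4: A[4]=3 ≤ 13 → i=3, swap A[3],A[4] → [2, 7, 9, 3, 14, 8, 5, 10, 12, 6, 13]
j=5: A[5]=8 ≤ 13 → i=4, swap A[4],A[5] → [2, 7, 9, 3, 8, 14, 5, 10, 12, 6, 13]
j=6: A[6]=5 ≤ 13 → i=5, swap A[5],A[6] → [2, 7, 9, 3, 8, 5, 14, 10, 12, 6, 13]
j=7: A[7]=10 ≤ 13 → i=6, swap A[6],A[7] → [2, 7, 9, 3, 8, 5, 10, 14, 12, 6, 13]
j=8: A[8]=12 ≤ 13 → i=7, swap A[7],A[8] → [2, 7, 9, 3, 8, 5, 10, 12, 14, 6, 13]
j=9: A[9]=6 ≤ 13 → i=8, swap A[8],A[9] → [2, 7, 9, 3, 8, 5, 10, 12, 6, 14, 13]
final swap A[9],A[10] → [2, 7, 9, 3, 8, 5, 10, 12, 6, 13, 14]; return 9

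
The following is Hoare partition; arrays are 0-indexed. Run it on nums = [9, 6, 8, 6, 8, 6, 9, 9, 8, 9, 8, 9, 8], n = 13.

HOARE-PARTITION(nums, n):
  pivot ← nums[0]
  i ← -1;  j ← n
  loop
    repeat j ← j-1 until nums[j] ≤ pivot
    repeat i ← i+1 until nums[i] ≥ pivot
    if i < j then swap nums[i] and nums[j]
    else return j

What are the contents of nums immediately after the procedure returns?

pivot = nums[0] = 9; i = -1, j = 13
j→12 (nums[12]=8≤9), i→0 (nums[0]=9≥9); i<j, swap → [8, 6, 8, 6, 8, 6, 9, 9, 8, 9, 8, 9, 9]
j→11 (nums[11]=9≤9), i→6 (nums[6]=9≥9); i<j, swap → [8, 6, 8, 6, 8, 6, 9, 9, 8, 9, 8, 9, 9]
j→10 (nums[10]=8≤9), i→7 (nums[7]=9≥9); i<j, swap → [8, 6, 8, 6, 8, 6, 9, 8, 8, 9, 9, 9, 9]
j→9, i→9; i≥j, return j=9. nums = [8, 6, 8, 6, 8, 6, 9, 8, 8, 9, 9, 9, 9]

[8, 6, 8, 6, 8, 6, 9, 8, 8, 9, 9, 9, 9]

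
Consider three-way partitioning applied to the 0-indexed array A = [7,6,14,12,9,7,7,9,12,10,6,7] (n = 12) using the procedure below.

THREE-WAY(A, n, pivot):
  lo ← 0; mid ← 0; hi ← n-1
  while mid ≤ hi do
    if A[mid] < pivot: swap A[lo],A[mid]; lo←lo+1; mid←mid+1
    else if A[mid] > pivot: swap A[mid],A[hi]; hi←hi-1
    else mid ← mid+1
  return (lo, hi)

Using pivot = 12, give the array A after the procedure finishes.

pivot = 12; lo=0, mid=0, hi=11
A[mid]=7<12: swap A[0],A[0]; lo=1,mid=1 → [7,6,14,12,9,7,7,9,12,10,6,7]
A[mid]=6<12: swap A[1],A[1]; lo=2,mid=2 → [7,6,14,12,9,7,7,9,12,10,6,7]
A[mid]=14>12: swap A[2],A[11]; hi=10 → [7,6,7,12,9,7,7,9,12,10,6,14]
A[mid]=7<12: swap A[2],A[2]; lo=3,mid=3 → [7,6,7,12,9,7,7,9,12,10,6,14]
A[mid]=12=12: mid=4
A[mid]=9<12: swap A[3],A[4]; lo=4,mid=5 → [7,6,7,9,12,7,7,9,12,10,6,14]
A[mid]=7<12: swap A[4],A[5]; lo=5,mid=6 → [7,6,7,9,7,12,7,9,12,10,6,14]
A[mid]=7<12: swap A[5],A[6]; lo=6,mid=7 → [7,6,7,9,7,7,12,9,12,10,6,14]
A[mid]=9<12: swap A[6],A[7]; lo=7,mid=8 → [7,6,7,9,7,7,9,12,12,10,6,14]
A[mid]=12=12: mid=9
A[mid]=10<12: swap A[7],A[9]; lo=8,mid=10 → [7,6,7,9,7,7,9,10,12,12,6,14]
A[mid]=6<12: swap A[8],A[10]; lo=9,mid=11 → [7,6,7,9,7,7,9,10,6,12,12,14]
end: lo=9, hi=10; A = [7,6,7,9,7,7,9,10,6,12,12,14]

[7,6,7,9,7,7,9,10,6,12,12,14]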